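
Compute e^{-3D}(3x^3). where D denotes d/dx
3 x^{3} - 27 x^{2} + 81 x - 81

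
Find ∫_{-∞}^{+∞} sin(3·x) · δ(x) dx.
0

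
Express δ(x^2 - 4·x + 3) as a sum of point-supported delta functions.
\frac{\delta(x - 3) + \delta(x - 1)}{2}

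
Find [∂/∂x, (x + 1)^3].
3 \left(x + 1\right)^{2}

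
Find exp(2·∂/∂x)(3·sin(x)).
3 \sin{\left(x + 2 \right)}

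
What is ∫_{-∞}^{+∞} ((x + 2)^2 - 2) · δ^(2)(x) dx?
2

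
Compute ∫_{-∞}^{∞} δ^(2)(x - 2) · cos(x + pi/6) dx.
- \cos{\left(\frac{\pi}{6} + 2 \right)}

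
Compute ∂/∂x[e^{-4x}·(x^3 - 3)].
\left(- 4 x^{3} + 3 x^{2} + 12\right) e^{- 4 x}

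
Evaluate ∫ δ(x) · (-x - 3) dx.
-3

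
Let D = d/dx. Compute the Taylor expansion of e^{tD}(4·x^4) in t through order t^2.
4 x^{2} \left(6 t^{2} + 4 t x + x^{2}\right)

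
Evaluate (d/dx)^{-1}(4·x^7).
\frac{x^{8}}{2}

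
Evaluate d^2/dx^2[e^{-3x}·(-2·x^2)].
2 \left(- 9 x^{2} + 12 x - 2\right) e^{- 3 x}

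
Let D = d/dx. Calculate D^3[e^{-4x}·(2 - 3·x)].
16 \left(12 x - 17\right) e^{- 4 x}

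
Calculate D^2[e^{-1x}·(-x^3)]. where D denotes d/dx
x \left(- x^{2} + 6 x - 6\right) e^{- x}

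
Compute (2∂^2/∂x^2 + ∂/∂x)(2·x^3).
6 x \left(x + 4\right)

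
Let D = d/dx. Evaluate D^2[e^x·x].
\left(x + 2\right) e^{x}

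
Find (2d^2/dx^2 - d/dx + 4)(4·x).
16 x - 4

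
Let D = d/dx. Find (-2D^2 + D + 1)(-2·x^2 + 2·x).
- 2 x^{2} - 2 x + 10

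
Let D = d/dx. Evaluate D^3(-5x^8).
- 1680 x^{5}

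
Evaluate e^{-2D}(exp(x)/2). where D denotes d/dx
\frac{e^{x - 2}}{2}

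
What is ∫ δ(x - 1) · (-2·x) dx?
-2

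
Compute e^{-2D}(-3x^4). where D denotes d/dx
- 3 x^{4} + 24 x^{3} - 72 x^{2} + 96 x - 48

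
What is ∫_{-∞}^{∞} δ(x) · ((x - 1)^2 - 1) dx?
0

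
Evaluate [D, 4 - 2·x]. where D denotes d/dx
-2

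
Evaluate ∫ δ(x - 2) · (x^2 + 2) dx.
6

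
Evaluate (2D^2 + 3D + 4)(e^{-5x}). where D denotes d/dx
39 e^{- 5 x}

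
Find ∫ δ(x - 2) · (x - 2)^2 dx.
0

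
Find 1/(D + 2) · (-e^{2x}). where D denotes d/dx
- \frac{e^{2 x}}{4}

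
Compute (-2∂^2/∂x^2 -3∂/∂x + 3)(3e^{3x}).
- 72 e^{3 x}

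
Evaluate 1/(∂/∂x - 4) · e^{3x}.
- e^{3 x}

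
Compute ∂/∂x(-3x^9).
- 27 x^{8}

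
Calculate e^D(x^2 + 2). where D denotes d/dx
x^{2} + 2 x + 3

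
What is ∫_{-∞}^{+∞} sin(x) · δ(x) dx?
0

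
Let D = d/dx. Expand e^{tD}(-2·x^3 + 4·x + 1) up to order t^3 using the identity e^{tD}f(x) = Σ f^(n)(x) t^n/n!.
- 2 t^{3} - 6 t^{2} x - 2 t \left(3 x^{2} - 2\right) - 2 x^{3} + 4 x + 1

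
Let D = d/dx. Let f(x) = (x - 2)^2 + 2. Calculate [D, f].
2 x - 4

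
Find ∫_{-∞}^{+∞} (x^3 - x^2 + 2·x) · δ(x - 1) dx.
2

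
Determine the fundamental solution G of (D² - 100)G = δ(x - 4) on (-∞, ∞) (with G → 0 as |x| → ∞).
-\frac{e^{-10|x - 4|}}{20}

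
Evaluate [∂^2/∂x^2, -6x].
-12\frac{d}{dx}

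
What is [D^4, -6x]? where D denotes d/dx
-24D^{3}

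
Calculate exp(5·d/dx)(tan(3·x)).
\tan{\left(3 x + 15 \right)}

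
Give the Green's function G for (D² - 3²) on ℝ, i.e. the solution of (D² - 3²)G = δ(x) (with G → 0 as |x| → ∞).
-\frac{e^{-3|x|}}{6}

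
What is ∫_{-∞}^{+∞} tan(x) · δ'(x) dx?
-1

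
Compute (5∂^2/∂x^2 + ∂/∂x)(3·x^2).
6 x + 30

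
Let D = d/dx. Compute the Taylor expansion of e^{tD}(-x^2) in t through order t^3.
- t^{2} - 2 t x - x^{2}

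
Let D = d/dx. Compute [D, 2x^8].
16 x^{7}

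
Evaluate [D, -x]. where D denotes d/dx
-1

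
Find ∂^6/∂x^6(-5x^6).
-3600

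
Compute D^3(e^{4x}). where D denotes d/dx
64 e^{4 x}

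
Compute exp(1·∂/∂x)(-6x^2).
- 6 x^{2} - 12 x - 6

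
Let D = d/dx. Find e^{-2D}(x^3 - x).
x^{3} - 6 x^{2} + 11 x - 6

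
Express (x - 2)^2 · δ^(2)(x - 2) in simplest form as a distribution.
2\delta(x - 2)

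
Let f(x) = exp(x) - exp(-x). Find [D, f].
2 \cosh{\left(x \right)}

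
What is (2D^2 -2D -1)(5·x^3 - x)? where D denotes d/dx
- 5 x^{3} - 30 x^{2} + 61 x + 2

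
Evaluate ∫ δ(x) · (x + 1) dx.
1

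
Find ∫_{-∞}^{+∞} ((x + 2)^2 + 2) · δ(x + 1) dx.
3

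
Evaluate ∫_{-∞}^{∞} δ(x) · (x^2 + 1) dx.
1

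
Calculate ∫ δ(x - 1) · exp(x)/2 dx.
\frac{e}{2}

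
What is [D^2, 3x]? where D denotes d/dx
6D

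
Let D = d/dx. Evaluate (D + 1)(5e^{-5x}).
- 20 e^{- 5 x}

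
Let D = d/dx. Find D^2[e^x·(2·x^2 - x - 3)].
\left(2 x^{2} + 7 x - 1\right) e^{x}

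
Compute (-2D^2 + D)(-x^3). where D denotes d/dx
3 x \left(4 - x\right)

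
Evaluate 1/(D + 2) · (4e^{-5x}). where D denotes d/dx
- \frac{4 e^{- 5 x}}{3}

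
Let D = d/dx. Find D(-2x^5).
- 10 x^{4}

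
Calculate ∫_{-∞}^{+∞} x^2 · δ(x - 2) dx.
4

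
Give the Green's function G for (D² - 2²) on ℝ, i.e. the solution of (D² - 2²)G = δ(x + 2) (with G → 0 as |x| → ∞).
-\frac{e^{-2|x + 2|}}{4}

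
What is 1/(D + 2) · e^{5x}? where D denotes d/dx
\frac{e^{5 x}}{7}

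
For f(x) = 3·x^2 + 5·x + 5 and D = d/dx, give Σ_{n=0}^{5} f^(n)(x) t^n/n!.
3 t^{2} + t \left(6 x + 5\right) + 3 x^{2} + 5 x + 5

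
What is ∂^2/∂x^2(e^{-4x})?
16 e^{- 4 x}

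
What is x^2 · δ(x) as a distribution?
0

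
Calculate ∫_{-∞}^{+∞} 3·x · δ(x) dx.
0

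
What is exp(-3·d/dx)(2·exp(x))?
2 e^{x - 3}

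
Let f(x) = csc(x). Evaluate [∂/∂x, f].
- \cot{\left(x \right)} \csc{\left(x \right)}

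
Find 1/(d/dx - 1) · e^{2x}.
e^{2 x}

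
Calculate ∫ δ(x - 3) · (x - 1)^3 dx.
8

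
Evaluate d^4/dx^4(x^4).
24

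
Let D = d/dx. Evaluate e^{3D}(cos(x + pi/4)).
\cos{\left(x + \frac{\pi}{4} + 3 \right)}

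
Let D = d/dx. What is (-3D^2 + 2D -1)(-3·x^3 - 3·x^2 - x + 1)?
3 x^{3} - 15 x^{2} + 43 x + 15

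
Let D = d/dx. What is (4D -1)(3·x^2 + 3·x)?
- 3 x^{2} + 21 x + 12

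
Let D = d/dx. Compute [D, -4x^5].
- 20 x^{4}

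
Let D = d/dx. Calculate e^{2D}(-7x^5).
- 7 x^{5} - 70 x^{4} - 280 x^{3} - 560 x^{2} - 560 x - 224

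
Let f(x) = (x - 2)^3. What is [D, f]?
3 \left(x - 2\right)^{2}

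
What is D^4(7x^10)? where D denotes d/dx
35280 x^{6}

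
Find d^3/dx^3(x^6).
120 x^{3}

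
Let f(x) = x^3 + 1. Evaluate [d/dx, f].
3 x^{2}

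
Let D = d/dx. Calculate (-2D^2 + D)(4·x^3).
12 x \left(x - 4\right)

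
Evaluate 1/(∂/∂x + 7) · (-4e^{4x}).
- \frac{4 e^{4 x}}{11}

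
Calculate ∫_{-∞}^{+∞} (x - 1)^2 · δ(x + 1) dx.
4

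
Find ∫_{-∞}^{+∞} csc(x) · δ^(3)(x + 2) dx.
\left(6 \cot^{2}{\left(2 \right)} + 5\right) \cot{\left(2 \right)} \csc{\left(2 \right)}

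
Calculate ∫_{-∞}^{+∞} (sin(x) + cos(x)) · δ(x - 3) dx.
\cos{\left(3 \right)} + \sin{\left(3 \right)}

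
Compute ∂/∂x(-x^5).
- 5 x^{4}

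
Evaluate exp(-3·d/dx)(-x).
3 - x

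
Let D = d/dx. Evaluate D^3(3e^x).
3 e^{x}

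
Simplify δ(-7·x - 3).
\frac{\delta(x + 3/7)}{7}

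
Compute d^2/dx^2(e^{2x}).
4 e^{2 x}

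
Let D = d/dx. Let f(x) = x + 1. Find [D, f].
1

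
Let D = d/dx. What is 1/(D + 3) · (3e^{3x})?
\frac{e^{3 x}}{2}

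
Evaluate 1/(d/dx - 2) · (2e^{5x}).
\frac{2 e^{5 x}}{3}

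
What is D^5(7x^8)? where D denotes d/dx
47040 x^{3}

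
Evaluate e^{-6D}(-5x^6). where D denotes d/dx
- 5 x^{6} + 180 x^{5} - 2700 x^{4} + 21600 x^{3} - 97200 x^{2} + 233280 x - 233280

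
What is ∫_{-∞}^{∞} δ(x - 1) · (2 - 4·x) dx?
-2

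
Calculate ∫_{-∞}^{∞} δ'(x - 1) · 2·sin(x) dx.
- 2 \cos{\left(1 \right)}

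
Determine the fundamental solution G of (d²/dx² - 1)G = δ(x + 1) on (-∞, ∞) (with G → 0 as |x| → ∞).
-\frac{e^{-|x + 1|}}{2}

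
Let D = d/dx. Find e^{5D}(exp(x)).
e^{x + 5}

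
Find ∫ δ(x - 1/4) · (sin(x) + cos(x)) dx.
\sqrt{2} \sin{\left(\frac{1}{4} + \frac{\pi}{4} \right)}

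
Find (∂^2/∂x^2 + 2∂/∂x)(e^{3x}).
15 e^{3 x}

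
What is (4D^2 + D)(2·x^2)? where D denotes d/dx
4 x + 16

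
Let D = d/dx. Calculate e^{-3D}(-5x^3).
- 5 x^{3} + 45 x^{2} - 135 x + 135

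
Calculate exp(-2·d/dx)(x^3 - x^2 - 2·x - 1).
x^{3} - 7 x^{2} + 14 x - 9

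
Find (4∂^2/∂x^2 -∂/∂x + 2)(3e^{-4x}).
210 e^{- 4 x}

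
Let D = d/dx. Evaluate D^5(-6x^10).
- 181440 x^{5}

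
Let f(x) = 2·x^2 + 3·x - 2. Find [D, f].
4 x + 3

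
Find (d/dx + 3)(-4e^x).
- 16 e^{x}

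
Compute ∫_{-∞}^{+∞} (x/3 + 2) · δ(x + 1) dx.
\frac{5}{3}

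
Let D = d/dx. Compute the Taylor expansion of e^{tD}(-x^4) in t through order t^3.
x \left(- 4 t^{3} - 6 t^{2} x - 4 t x^{2} - x^{3}\right)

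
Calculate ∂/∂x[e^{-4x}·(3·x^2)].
6 x \left(1 - 2 x\right) e^{- 4 x}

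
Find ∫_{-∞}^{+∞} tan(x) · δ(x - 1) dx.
\tan{\left(1 \right)}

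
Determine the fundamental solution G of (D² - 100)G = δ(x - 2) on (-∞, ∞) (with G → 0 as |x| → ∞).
-\frac{e^{-10|x - 2|}}{20}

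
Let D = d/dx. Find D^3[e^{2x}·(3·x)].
\left(24 x + 36\right) e^{2 x}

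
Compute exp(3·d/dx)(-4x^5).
- 4 x^{5} - 60 x^{4} - 360 x^{3} - 1080 x^{2} - 1620 x - 972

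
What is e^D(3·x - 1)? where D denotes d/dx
3 x + 2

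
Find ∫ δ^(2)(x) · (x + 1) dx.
0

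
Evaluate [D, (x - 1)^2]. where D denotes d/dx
2 x - 2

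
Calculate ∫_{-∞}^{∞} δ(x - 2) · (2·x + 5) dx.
9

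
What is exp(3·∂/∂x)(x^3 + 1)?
x^{3} + 9 x^{2} + 27 x + 28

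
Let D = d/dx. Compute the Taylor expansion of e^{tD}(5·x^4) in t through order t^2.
5 x^{2} \left(6 t^{2} + 4 t x + x^{2}\right)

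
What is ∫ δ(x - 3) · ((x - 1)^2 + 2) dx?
6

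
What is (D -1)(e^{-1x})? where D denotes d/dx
- 2 e^{- x}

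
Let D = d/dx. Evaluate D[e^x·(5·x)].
5 \left(x + 1\right) e^{x}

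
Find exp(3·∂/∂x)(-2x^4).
- 2 x^{4} - 24 x^{3} - 108 x^{2} - 216 x - 162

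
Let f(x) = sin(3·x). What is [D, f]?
3 \cos{\left(3 x \right)}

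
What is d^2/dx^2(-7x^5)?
- 140 x^{3}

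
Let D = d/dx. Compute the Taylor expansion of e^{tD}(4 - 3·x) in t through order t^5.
- 3 t - 3 x + 4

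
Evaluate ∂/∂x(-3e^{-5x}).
15 e^{- 5 x}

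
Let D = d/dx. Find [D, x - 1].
1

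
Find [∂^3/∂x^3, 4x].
12\frac{d^{2}}{dx^{2}}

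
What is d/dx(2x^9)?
18 x^{8}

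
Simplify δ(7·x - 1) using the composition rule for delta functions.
\frac{\delta(x - 1/7)}{7}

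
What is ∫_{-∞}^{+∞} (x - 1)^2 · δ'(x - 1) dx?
0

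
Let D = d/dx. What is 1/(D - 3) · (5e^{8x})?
e^{8 x}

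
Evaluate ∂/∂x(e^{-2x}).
- 2 e^{- 2 x}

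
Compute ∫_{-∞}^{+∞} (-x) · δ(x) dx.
0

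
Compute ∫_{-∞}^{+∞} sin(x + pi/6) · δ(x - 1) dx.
\sin{\left(\frac{\pi}{6} + 1 \right)}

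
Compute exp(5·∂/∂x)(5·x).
5 x + 25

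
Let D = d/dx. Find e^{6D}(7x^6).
7 x^{6} + 252 x^{5} + 3780 x^{4} + 30240 x^{3} + 136080 x^{2} + 326592 x + 326592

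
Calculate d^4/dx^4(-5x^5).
- 600 x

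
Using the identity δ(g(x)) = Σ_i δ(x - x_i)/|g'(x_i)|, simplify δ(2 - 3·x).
\frac{\delta(x - 2/3)}{3}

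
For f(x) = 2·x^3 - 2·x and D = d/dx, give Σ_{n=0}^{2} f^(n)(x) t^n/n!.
6 t^{2} x + 2 t \left(3 x^{2} - 1\right) + 2 x^{3} - 2 x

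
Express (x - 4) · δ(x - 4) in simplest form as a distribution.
0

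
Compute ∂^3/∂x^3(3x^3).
18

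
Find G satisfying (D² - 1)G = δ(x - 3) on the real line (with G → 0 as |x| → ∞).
-\frac{e^{-|x - 3|}}{2}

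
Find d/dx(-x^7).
- 7 x^{6}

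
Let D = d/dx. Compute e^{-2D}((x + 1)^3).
x^{3} - 3 x^{2} + 3 x - 1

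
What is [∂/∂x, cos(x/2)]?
- \frac{\sin{\left(\frac{x}{2} \right)}}{2}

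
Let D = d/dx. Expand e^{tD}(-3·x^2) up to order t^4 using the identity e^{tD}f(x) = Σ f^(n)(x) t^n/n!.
- 3 t^{2} - 6 t x - 3 x^{2}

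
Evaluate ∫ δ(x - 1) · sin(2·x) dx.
\sin{\left(2 \right)}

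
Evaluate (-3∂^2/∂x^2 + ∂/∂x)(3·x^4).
12 x^{2} \left(x - 9\right)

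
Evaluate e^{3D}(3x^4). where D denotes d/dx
3 x^{4} + 36 x^{3} + 162 x^{2} + 324 x + 243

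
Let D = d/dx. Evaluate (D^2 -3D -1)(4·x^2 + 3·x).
- 4 x^{2} - 27 x - 1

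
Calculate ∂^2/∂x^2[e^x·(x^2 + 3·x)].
\left(x^{2} + 7 x + 8\right) e^{x}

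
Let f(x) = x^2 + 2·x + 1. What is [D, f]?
2 x + 2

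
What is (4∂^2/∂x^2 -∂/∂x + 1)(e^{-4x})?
69 e^{- 4 x}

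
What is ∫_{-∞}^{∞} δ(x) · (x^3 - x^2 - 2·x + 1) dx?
1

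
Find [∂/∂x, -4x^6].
- 24 x^{5}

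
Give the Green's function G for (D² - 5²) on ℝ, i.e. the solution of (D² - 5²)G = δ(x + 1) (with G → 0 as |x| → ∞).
-\frac{e^{-5|x + 1|}}{10}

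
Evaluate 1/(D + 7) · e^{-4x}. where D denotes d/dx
\frac{e^{- 4 x}}{3}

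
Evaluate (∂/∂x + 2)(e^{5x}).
7 e^{5 x}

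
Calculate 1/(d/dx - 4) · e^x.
- \frac{e^{x}}{3}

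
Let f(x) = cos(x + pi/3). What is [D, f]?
- \sin{\left(x + \frac{\pi}{3} \right)}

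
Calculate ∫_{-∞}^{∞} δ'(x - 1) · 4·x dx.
-4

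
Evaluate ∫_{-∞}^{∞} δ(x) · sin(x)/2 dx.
0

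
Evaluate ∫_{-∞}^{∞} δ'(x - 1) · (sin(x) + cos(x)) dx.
- \cos{\left(1 \right)} + \sin{\left(1 \right)}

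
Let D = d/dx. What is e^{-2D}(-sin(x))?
- \sin{\left(x - 2 \right)}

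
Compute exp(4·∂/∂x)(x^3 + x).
x^{3} + 12 x^{2} + 49 x + 68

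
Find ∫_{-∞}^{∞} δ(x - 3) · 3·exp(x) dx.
3 e^{3}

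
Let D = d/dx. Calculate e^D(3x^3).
3 x^{3} + 9 x^{2} + 9 x + 3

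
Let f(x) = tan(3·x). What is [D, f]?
\frac{3}{\cos^{2}{\left(3 x \right)}}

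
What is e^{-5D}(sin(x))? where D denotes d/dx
\sin{\left(x - 5 \right)}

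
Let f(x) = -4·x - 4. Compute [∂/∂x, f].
-4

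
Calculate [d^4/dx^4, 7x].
28\frac{d^{3}}{dx^{3}}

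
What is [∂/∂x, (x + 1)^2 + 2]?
2 x + 2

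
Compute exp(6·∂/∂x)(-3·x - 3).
- 3 x - 21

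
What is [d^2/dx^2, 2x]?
4\frac{d}{dx}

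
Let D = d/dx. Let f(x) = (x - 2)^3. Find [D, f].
3 \left(x - 2\right)^{2}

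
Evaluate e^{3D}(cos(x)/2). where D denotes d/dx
\frac{\cos{\left(x + 3 \right)}}{2}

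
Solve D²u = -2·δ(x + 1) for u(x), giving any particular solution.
-|x + 1|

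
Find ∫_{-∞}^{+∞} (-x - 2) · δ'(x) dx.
1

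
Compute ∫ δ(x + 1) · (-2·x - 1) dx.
1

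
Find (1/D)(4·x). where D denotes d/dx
2 x^{2}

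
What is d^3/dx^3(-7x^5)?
- 420 x^{2}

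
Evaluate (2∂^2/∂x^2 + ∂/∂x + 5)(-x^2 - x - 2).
- 5 x^{2} - 7 x - 15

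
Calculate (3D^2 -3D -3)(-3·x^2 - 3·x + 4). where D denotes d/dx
9 x^{2} + 27 x - 21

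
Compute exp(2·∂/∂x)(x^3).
x^{3} + 6 x^{2} + 12 x + 8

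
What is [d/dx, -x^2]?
- 2 x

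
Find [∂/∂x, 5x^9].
45 x^{8}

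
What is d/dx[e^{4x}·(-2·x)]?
\left(- 8 x - 2\right) e^{4 x}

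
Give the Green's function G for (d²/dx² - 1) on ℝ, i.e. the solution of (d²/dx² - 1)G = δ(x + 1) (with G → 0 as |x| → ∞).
-\frac{e^{-|x + 1|}}{2}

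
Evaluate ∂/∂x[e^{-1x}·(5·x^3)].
5 x^{2} \left(3 - x\right) e^{- x}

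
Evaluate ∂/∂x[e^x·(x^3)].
x^{2} \left(x + 3\right) e^{x}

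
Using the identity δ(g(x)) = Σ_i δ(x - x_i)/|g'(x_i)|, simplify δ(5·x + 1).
\frac{\delta(x + 1/5)}{5}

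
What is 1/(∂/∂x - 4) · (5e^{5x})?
5 e^{5 x}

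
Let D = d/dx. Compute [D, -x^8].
- 8 x^{7}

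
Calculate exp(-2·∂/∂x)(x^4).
x^{4} - 8 x^{3} + 24 x^{2} - 32 x + 16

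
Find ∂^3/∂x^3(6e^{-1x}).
- 6 e^{- x}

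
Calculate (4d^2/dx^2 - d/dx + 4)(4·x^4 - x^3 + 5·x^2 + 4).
16 x^{4} - 20 x^{3} + 215 x^{2} - 34 x + 56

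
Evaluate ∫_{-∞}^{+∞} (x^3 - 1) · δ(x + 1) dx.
-2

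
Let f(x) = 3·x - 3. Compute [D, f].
3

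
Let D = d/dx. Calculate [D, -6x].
-6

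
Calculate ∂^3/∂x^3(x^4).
24 x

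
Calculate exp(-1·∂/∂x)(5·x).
5 x - 5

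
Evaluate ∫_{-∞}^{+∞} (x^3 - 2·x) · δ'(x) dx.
2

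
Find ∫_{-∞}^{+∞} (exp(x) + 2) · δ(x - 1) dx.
2 + e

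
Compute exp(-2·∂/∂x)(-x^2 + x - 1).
- x^{2} + 5 x - 7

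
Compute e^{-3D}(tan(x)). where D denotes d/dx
\tan{\left(x - 3 \right)}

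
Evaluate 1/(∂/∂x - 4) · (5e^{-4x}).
- \frac{5 e^{- 4 x}}{8}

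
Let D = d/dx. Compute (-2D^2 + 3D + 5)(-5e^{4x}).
75 e^{4 x}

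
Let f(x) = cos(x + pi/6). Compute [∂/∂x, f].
- \sin{\left(x + \frac{\pi}{6} \right)}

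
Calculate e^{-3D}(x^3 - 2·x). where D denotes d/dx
x^{3} - 9 x^{2} + 25 x - 21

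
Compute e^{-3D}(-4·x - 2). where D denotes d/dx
10 - 4 x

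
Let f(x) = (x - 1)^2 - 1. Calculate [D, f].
2 x - 2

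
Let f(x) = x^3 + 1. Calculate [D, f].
3 x^{2}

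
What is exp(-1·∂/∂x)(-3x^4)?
- 3 x^{4} + 12 x^{3} - 18 x^{2} + 12 x - 3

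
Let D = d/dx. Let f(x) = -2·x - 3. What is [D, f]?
-2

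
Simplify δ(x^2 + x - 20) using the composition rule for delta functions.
\frac{\delta(x - 4) + \delta(x + 5)}{9}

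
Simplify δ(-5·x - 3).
\frac{\delta(x + 3/5)}{5}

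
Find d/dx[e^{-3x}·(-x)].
\left(3 x - 1\right) e^{- 3 x}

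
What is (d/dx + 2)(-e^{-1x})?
- e^{- x}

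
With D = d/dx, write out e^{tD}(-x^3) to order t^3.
- t^{3} - 3 t^{2} x - 3 t x^{2} - x^{3}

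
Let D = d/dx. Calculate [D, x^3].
3 x^{2}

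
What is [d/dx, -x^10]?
- 10 x^{9}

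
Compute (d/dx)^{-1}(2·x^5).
\frac{x^{6}}{3}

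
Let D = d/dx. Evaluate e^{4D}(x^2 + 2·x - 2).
x^{2} + 10 x + 22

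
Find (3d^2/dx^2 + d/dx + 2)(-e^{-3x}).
- 26 e^{- 3 x}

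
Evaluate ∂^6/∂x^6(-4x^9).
- 241920 x^{3}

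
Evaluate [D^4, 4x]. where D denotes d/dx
16D^{3}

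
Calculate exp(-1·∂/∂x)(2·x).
2 x - 2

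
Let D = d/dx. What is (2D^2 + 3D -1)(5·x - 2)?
17 - 5 x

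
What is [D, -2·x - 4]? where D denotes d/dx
-2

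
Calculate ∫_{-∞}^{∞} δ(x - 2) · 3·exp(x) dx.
3 e^{2}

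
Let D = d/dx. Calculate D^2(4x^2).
8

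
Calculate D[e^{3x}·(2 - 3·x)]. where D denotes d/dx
\left(3 - 9 x\right) e^{3 x}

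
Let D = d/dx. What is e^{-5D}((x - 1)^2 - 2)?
x^{2} - 12 x + 34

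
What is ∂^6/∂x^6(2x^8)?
40320 x^{2}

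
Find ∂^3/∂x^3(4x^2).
0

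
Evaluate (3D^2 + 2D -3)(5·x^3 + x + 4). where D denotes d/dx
- 15 x^{3} + 30 x^{2} + 87 x - 10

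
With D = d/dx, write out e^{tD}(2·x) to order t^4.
2 t + 2 x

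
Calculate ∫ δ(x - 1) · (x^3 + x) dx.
2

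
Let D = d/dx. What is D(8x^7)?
56 x^{6}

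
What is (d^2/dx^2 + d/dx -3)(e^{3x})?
9 e^{3 x}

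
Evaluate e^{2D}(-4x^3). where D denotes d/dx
- 4 x^{3} - 24 x^{2} - 48 x - 32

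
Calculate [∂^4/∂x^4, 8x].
32\frac{d^{3}}{dx^{3}}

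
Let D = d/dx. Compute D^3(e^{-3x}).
- 27 e^{- 3 x}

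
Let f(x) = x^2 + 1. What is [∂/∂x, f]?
2 x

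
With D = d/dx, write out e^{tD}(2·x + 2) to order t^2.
2 t + 2 x + 2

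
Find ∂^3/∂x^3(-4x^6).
- 480 x^{3}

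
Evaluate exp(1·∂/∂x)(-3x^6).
- 3 x^{6} - 18 x^{5} - 45 x^{4} - 60 x^{3} - 45 x^{2} - 18 x - 3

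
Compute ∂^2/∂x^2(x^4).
12 x^{2}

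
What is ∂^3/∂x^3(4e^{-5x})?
- 500 e^{- 5 x}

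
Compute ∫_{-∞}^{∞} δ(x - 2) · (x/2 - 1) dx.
0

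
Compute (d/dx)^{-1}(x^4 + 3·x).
\frac{x^{5}}{5} + \frac{3 x^{2}}{2}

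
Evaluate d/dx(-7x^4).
- 28 x^{3}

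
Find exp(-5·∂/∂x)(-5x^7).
- 5 x^{7} + 175 x^{6} - 2625 x^{5} + 21875 x^{4} - 109375 x^{3} + 328125 x^{2} - 546875 x + 390625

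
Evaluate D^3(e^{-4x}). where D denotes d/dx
- 64 e^{- 4 x}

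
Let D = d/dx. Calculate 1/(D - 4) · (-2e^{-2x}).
\frac{e^{- 2 x}}{3}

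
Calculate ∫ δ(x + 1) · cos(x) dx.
\cos{\left(1 \right)}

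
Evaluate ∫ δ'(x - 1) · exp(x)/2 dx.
- \frac{e}{2}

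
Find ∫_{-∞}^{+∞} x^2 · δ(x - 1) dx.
1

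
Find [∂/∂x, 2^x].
2^{x} \log{\left(2 \right)}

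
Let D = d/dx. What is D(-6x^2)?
- 12 x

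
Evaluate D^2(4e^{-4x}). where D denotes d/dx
64 e^{- 4 x}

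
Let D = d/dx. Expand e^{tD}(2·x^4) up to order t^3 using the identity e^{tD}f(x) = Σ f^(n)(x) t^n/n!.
2 x \left(4 t^{3} + 6 t^{2} x + 4 t x^{2} + x^{3}\right)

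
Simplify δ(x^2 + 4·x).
\frac{\delta(x + 4) + \delta(x)}{4}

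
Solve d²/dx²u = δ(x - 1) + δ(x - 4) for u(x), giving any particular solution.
\frac{|x - 1|}{2} + \frac{|x - 4|}{2}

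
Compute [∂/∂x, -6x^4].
- 24 x^{3}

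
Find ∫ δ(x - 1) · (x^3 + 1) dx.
2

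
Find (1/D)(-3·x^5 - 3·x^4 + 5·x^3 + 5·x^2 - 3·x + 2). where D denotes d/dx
- \frac{x^{6}}{2} - \frac{3 x^{5}}{5} + \frac{5 x^{4}}{4} + \frac{5 x^{3}}{3} - \frac{3 x^{2}}{2} + 2 x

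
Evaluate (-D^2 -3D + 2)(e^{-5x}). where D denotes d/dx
- 8 e^{- 5 x}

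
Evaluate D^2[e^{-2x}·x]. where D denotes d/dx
4 \left(x - 1\right) e^{- 2 x}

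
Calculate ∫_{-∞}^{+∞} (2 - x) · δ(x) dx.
2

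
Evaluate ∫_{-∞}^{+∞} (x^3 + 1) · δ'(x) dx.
0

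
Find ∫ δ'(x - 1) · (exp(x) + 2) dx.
- e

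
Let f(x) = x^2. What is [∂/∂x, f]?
2 x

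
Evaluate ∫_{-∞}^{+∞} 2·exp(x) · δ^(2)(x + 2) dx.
\frac{2}{e^{2}}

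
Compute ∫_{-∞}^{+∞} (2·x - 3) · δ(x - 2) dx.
1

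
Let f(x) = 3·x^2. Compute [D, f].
6 x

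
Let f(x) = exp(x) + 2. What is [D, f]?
e^{x}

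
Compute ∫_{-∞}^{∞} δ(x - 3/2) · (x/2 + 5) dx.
\frac{23}{4}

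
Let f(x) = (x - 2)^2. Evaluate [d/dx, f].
2 x - 4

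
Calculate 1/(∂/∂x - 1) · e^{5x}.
\frac{e^{5 x}}{4}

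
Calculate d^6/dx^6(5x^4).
0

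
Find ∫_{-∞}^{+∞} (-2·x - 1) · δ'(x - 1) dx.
2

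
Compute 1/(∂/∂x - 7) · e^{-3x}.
- \frac{e^{- 3 x}}{10}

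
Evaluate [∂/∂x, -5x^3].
- 15 x^{2}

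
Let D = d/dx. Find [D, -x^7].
- 7 x^{6}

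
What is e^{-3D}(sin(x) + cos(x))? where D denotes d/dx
\sqrt{2} \cos{\left(- x + \frac{\pi}{4} + 3 \right)}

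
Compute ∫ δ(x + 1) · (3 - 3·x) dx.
6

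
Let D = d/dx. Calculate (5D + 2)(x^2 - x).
2 x^{2} + 8 x - 5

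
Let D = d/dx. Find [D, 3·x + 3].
3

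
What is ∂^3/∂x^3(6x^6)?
720 x^{3}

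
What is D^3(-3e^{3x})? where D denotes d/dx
- 81 e^{3 x}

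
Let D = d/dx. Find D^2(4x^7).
168 x^{5}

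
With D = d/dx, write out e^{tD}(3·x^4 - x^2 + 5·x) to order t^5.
3 t^{4} + 12 t^{3} x + t^{2} \left(18 x^{2} - 1\right) + t \left(12 x^{3} - 2 x + 5\right) + 3 x^{4} - x^{2} + 5 x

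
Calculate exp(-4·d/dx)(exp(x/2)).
e^{\frac{x}{2} - 2}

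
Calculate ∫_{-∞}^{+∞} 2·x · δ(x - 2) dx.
4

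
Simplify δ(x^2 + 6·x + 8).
\frac{\delta(x + 2) + \delta(x + 4)}{2}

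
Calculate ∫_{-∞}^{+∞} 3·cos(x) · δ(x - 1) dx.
3 \cos{\left(1 \right)}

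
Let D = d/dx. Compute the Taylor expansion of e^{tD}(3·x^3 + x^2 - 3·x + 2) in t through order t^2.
t^{2} \left(9 x + 1\right) + t \left(9 x^{2} + 2 x - 3\right) + 3 x^{3} + x^{2} - 3 x + 2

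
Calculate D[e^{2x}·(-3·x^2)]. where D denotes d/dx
6 x \left(- x - 1\right) e^{2 x}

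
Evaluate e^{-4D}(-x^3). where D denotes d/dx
- x^{3} + 12 x^{2} - 48 x + 64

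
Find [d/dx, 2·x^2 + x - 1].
4 x + 1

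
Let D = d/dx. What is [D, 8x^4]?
32 x^{3}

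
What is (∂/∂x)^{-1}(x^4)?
\frac{x^{5}}{5}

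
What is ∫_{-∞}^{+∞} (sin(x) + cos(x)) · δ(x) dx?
1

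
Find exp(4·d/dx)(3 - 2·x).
- 2 x - 5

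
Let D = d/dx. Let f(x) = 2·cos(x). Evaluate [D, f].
- 2 \sin{\left(x \right)}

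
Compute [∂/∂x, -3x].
-3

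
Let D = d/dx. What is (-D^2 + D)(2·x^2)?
4 x - 4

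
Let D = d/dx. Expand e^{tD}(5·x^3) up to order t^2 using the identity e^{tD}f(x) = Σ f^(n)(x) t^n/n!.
5 x \left(3 t^{2} + 3 t x + x^{2}\right)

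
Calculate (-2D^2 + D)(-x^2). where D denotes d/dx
4 - 2 x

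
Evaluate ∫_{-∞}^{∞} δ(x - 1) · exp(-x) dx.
e^{-1}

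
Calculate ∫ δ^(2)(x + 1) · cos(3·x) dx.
- 9 \cos{\left(3 \right)}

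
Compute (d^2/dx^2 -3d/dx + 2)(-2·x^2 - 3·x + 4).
- 4 x^{2} + 6 x + 13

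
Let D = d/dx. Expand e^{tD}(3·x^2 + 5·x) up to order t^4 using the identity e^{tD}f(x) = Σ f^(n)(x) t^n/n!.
3 t^{2} + t \left(6 x + 5\right) + 3 x^{2} + 5 x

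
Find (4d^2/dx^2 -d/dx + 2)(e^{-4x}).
70 e^{- 4 x}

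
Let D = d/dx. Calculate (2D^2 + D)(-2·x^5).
10 x^{3} \left(- x - 8\right)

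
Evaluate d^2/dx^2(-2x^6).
- 60 x^{4}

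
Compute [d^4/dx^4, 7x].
28\frac{d^{3}}{dx^{3}}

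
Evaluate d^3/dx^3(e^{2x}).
8 e^{2 x}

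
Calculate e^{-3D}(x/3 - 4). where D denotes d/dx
\frac{x}{3} - 5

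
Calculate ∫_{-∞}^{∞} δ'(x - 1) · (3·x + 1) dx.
-3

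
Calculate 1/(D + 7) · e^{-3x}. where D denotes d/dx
\frac{e^{- 3 x}}{4}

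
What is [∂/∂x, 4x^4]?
16 x^{3}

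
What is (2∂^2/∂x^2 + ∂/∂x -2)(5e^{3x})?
95 e^{3 x}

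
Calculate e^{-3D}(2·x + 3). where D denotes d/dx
2 x - 3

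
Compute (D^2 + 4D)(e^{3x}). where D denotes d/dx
21 e^{3 x}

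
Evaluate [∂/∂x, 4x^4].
16 x^{3}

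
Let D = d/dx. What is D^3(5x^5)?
300 x^{2}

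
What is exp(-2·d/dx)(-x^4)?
- x^{4} + 8 x^{3} - 24 x^{2} + 32 x - 16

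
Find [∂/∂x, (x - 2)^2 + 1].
2 x - 4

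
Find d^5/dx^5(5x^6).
3600 x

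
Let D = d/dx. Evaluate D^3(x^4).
24 x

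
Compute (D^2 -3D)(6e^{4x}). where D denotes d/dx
24 e^{4 x}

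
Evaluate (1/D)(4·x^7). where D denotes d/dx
\frac{x^{8}}{2}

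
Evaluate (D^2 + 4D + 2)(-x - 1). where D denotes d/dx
- 2 x - 6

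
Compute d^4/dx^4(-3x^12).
- 35640 x^{8}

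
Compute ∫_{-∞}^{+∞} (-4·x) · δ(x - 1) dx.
-4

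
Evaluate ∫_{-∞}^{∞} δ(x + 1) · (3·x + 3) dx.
0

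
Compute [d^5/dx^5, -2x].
-10\frac{d^{4}}{dx^{4}}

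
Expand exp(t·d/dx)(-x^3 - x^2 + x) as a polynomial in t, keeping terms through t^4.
- t^{3} - t^{2} \left(3 x + 1\right) - t \left(3 x^{2} + 2 x - 1\right) - x^{3} - x^{2} + x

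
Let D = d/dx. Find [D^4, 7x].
28D^{3}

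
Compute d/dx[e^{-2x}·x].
\left(1 - 2 x\right) e^{- 2 x}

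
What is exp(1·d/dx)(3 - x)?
2 - x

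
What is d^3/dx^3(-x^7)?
- 210 x^{4}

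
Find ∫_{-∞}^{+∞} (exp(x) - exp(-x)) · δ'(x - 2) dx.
- 2 \cosh{\left(2 \right)}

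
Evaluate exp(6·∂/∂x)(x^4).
x^{4} + 24 x^{3} + 216 x^{2} + 864 x + 1296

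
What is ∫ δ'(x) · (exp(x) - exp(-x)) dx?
-2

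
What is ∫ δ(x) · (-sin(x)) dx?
0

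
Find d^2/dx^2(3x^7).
126 x^{5}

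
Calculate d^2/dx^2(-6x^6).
- 180 x^{4}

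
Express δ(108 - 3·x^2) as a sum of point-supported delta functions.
\frac{\delta(x - 6) + \delta(x + 6)}{36}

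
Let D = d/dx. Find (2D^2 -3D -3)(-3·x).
9 x + 9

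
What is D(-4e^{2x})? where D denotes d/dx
- 8 e^{2 x}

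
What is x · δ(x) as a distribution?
0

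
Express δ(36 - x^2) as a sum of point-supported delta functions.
\frac{\delta(x - 6) + \delta(x + 6)}{12}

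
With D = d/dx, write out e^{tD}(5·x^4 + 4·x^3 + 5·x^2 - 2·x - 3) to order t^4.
5 t^{4} + t^{3} \left(20 x + 4\right) + t^{2} \left(30 x^{2} + 12 x + 5\right) + 2 t \left(10 x^{3} + 6 x^{2} + 5 x - 1\right) + 5 x^{4} + 4 x^{3} + 5 x^{2} - 2 x - 3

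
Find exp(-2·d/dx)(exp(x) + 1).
e^{x - 2} + 1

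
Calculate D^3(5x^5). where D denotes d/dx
300 x^{2}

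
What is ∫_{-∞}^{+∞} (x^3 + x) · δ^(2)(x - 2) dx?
12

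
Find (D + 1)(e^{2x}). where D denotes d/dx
3 e^{2 x}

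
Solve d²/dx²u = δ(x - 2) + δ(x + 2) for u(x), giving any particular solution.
\frac{|x - 2|}{2} + \frac{|x + 2|}{2}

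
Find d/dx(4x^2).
8 x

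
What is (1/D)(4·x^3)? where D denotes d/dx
x^{4}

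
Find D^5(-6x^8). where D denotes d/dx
- 40320 x^{3}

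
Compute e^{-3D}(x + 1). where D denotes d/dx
x - 2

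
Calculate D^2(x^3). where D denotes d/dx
6 x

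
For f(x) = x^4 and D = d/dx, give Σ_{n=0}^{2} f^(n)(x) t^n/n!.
x^{2} \left(6 t^{2} + 4 t x + x^{2}\right)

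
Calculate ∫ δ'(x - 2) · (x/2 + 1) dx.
- \frac{1}{2}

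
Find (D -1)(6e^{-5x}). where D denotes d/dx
- 36 e^{- 5 x}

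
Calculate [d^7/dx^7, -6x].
-42\frac{d^{6}}{dx^{6}}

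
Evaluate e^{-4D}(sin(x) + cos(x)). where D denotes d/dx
\sqrt{2} \cos{\left(- x + \frac{\pi}{4} + 4 \right)}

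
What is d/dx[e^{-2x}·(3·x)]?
3 \left(1 - 2 x\right) e^{- 2 x}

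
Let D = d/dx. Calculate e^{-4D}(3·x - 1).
3 x - 13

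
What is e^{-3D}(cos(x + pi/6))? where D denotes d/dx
\cos{\left(x - 3 + \frac{\pi}{6} \right)}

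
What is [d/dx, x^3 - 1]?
3 x^{2}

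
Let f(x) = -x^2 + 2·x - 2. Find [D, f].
2 - 2 x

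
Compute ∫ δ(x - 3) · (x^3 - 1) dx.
26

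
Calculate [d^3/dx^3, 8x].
24\frac{d^{2}}{dx^{2}}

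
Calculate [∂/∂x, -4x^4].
- 16 x^{3}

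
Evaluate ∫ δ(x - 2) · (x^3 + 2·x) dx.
12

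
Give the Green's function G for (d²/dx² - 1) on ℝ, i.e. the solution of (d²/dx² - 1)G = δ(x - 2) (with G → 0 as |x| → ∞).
-\frac{e^{-|x - 2|}}{2}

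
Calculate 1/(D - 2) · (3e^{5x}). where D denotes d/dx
e^{5 x}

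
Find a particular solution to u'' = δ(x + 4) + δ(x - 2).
\frac{|x + 4|}{2} + \frac{|x - 2|}{2}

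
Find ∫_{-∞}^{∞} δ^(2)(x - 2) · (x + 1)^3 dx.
18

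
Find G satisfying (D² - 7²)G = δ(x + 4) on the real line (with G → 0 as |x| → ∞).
-\frac{e^{-7|x + 4|}}{14}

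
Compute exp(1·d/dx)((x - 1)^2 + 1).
x^{2} + 1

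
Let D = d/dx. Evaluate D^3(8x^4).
192 x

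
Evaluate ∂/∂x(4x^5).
20 x^{4}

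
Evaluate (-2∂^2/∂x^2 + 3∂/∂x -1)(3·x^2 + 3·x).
- 3 x^{2} + 15 x - 3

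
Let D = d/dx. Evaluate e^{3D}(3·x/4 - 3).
\frac{3 x}{4} - \frac{3}{4}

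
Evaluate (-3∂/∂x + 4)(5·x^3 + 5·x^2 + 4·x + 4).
20 x^{3} - 25 x^{2} - 14 x + 4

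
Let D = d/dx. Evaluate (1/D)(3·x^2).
x^{3}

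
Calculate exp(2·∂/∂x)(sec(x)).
\sec{\left(x + 2 \right)}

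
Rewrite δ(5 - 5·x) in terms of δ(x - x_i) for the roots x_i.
\frac{\delta(x - 1)}{5}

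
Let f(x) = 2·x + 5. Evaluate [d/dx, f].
2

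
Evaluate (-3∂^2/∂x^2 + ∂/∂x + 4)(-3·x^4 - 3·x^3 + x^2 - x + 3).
- 12 x^{4} - 24 x^{3} + 103 x^{2} + 52 x + 5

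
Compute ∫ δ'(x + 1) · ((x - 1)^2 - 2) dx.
4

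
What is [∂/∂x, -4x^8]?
- 32 x^{7}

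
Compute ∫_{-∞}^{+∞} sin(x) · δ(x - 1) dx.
\sin{\left(1 \right)}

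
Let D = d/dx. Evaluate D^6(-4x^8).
- 80640 x^{2}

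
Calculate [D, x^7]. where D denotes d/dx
7 x^{6}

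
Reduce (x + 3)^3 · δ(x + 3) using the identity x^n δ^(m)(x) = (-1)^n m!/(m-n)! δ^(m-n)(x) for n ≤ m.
0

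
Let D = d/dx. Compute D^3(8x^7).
1680 x^{4}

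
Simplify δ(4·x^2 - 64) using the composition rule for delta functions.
\frac{\delta(x - 4) + \delta(x + 4)}{32}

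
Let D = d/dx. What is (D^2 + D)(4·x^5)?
20 x^{3} \left(x + 4\right)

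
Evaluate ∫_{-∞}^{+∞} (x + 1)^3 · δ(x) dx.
1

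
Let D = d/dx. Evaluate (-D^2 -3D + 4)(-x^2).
- 4 x^{2} + 6 x + 2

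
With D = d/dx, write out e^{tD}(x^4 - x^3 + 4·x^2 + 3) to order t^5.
t^{4} + t^{3} \left(4 x - 1\right) + t^{2} \left(6 x^{2} - 3 x + 4\right) + t x \left(4 x^{2} - 3 x + 8\right) + x^{4} - x^{3} + 4 x^{2} + 3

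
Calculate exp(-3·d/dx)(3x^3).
3 x^{3} - 27 x^{2} + 81 x - 81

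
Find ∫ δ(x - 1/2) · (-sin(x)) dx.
- \sin{\left(\frac{1}{2} \right)}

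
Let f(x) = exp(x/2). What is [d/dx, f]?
\frac{e^{\frac{x}{2}}}{2}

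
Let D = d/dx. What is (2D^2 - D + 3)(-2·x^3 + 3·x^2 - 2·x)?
- 6 x^{3} + 15 x^{2} - 36 x + 14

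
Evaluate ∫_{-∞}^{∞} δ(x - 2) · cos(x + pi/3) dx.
\cos{\left(\frac{\pi}{3} + 2 \right)}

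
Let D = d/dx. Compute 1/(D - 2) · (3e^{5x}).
e^{5 x}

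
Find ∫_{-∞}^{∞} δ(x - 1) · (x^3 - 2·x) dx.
-1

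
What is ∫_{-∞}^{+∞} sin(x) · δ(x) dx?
0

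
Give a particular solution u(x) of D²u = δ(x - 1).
\frac{|x - 1|}{2}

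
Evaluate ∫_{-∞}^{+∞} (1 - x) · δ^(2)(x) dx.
0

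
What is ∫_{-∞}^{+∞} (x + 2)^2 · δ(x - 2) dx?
16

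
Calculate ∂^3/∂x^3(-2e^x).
- 2 e^{x}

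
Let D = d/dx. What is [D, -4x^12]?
- 48 x^{11}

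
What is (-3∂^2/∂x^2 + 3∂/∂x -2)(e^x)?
- 2 e^{x}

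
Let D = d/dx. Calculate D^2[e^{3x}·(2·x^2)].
\left(18 x^{2} + 24 x + 4\right) e^{3 x}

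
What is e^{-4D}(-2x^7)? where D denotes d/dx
- 2 x^{7} + 56 x^{6} - 672 x^{5} + 4480 x^{4} - 17920 x^{3} + 43008 x^{2} - 57344 x + 32768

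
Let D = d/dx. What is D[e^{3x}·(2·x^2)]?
2 x \left(3 x + 2\right) e^{3 x}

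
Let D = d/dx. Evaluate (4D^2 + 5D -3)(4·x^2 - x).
- 12 x^{2} + 43 x + 27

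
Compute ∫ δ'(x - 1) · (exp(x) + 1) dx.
- e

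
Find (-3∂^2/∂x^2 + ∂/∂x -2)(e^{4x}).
- 46 e^{4 x}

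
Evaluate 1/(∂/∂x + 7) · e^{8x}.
\frac{e^{8 x}}{15}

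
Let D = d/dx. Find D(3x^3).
9 x^{2}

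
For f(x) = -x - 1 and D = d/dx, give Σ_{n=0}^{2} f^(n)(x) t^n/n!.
- t - x - 1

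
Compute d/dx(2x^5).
10 x^{4}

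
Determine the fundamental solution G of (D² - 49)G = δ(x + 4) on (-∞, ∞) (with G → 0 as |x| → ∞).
-\frac{e^{-7|x + 4|}}{14}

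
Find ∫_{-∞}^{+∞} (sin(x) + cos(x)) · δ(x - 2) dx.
\cos{\left(2 \right)} + \sin{\left(2 \right)}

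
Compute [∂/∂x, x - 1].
1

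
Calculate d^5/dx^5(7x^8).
47040 x^{3}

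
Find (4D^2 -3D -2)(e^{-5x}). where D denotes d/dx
113 e^{- 5 x}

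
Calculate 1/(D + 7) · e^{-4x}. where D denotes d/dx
\frac{e^{- 4 x}}{3}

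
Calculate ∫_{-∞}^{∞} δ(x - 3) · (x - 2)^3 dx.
1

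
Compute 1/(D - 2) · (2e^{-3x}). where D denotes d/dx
- \frac{2 e^{- 3 x}}{5}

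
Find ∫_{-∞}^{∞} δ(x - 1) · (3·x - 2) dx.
1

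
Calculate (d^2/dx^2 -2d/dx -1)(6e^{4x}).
42 e^{4 x}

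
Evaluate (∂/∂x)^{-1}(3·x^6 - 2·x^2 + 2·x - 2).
\frac{3 x^{7}}{7} - \frac{2 x^{3}}{3} + x^{2} - 2 x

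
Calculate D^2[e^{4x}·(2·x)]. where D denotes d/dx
\left(32 x + 16\right) e^{4 x}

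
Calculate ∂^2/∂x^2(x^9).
72 x^{7}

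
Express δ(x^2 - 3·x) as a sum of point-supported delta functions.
\frac{\delta(x - 3) + \delta(x)}{3}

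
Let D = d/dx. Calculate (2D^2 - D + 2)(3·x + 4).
6 x + 5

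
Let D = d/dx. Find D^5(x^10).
30240 x^{5}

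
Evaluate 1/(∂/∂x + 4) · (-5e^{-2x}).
- \frac{5 e^{- 2 x}}{2}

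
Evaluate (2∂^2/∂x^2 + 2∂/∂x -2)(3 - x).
2 x - 8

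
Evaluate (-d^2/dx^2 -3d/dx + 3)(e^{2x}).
- 7 e^{2 x}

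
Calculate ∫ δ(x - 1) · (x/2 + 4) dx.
\frac{9}{2}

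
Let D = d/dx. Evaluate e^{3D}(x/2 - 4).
\frac{x}{2} - \frac{5}{2}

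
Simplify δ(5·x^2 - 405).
\frac{\delta(x - 9) + \delta(x + 9)}{90}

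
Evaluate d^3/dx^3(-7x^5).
- 420 x^{2}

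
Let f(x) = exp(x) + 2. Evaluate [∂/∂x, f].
e^{x}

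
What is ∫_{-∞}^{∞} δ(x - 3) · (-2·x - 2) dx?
-8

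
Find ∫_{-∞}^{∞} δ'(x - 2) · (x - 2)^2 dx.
0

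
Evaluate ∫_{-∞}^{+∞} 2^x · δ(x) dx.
1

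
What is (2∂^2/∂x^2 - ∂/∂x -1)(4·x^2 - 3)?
- 4 x^{2} - 8 x + 19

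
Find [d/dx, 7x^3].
21 x^{2}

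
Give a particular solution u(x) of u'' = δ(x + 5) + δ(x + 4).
\frac{|x + 5|}{2} + \frac{|x + 4|}{2}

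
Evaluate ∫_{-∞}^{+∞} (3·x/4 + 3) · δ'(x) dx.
- \frac{3}{4}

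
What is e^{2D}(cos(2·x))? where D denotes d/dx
\cos{\left(2 x + 4 \right)}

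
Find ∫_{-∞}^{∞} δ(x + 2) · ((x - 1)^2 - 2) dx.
7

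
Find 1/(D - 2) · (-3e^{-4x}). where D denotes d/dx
\frac{e^{- 4 x}}{2}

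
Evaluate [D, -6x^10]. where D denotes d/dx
- 60 x^{9}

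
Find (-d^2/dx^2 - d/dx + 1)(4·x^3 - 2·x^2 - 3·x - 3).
4 x^{3} - 14 x^{2} - 23 x + 4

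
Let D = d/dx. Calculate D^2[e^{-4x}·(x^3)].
2 x \left(8 x^{2} - 12 x + 3\right) e^{- 4 x}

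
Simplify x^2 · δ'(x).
0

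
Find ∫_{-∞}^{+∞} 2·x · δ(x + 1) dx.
-2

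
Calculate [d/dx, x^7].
7 x^{6}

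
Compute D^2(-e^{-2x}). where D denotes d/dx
- 4 e^{- 2 x}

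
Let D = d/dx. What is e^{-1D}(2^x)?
2^{x - 1}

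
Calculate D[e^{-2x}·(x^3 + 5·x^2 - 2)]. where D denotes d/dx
\left(- 2 x^{3} - 7 x^{2} + 10 x + 4\right) e^{- 2 x}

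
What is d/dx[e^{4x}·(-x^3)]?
x^{2} \left(- 4 x - 3\right) e^{4 x}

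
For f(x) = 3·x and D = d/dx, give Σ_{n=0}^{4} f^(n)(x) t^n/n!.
3 t + 3 x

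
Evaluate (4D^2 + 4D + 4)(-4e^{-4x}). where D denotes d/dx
- 208 e^{- 4 x}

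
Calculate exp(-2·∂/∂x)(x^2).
x^{2} - 4 x + 4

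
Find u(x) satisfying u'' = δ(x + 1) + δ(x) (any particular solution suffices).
\frac{|x + 1|}{2} + \frac{|x|}{2}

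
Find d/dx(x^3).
3 x^{2}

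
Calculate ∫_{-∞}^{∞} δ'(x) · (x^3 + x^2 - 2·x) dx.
2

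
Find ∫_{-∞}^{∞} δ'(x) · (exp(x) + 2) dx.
-1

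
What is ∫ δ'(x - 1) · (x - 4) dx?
-1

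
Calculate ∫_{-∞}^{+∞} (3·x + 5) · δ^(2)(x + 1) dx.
0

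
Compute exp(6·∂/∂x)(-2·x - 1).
- 2 x - 13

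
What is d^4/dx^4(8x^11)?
63360 x^{7}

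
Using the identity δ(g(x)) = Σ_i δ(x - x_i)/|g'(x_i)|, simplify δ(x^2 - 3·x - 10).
\frac{\delta(x + 2) + \delta(x - 5)}{7}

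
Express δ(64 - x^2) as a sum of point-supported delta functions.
\frac{\delta(x - 8) + \delta(x + 8)}{16}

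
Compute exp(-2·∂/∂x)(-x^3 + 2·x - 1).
- x^{3} + 6 x^{2} - 10 x + 3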